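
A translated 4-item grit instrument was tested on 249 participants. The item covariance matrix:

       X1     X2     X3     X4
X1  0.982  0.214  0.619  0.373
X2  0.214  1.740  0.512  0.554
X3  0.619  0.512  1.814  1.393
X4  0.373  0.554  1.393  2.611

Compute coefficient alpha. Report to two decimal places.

Σσᵢ² = 0.982 + 1.740 + 1.814 + 2.611 = 7.147
Sum of the distinct covariances = 3.665
total variance = 7.147 + 2 × 3.665 = 14.477
α = (k/(k−1))·(1 − Σσᵢ²/total variance) = (4/3)·(1 − 7.147/14.477) = 0.68

coefficient alpha = 0.68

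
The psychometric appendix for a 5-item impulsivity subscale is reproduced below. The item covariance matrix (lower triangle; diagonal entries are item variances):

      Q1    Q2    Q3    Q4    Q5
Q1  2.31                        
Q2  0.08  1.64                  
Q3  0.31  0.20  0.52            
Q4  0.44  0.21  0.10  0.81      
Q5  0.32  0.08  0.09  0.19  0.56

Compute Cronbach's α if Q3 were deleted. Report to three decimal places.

Remaining items: Q1, Q2, Q4, Q5 (k = 4).
ΣVar(i) = 2.31 + 1.64 + 0.81 + 0.56 = 5.32
Var(T) = 5.32 + 2 × 1.32 = 7.96
α (item deleted) = (4/3)·(1 − 5.32/7.96) = 0.442

Cronbach's α = 0.442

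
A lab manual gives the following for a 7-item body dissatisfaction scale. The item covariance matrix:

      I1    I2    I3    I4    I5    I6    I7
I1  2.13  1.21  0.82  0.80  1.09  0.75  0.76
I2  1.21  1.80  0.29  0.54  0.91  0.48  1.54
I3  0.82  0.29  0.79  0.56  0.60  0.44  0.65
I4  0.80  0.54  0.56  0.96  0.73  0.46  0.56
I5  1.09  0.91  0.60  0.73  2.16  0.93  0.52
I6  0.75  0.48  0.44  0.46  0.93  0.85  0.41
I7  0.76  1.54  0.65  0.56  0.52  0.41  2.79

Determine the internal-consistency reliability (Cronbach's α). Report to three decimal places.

Σσᵢ² = 2.13 + 1.80 + 0.79 + 0.96 + 2.16 + 0.85 + 2.79 = 11.48
Sum of the distinct covariances = 15.05
σ²_T = 11.48 + 2 × 15.05 = 41.58
α = (k/(k−1))·(1 − Σσᵢ²/σ²_T) = (7/6)·(1 − 11.48/41.58) = 0.845

Cronbach's α = 0.845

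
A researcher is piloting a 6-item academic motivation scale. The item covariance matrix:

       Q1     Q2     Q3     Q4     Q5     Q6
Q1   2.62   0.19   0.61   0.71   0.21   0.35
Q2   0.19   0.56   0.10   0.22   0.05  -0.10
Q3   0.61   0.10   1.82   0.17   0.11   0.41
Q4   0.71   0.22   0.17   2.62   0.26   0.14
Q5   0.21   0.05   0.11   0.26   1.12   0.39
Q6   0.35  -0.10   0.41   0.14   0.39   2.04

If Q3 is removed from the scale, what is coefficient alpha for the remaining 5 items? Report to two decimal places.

Remaining items: Q1, Q2, Q4, Q5, Q6 (k = 5).
ΣVar(i) = 2.62 + 0.56 + 2.62 + 1.12 + 2.04 = 8.96
Var(T) = 8.96 + 2 × 2.42 = 13.80
α (item deleted) = (5/4)·(1 − 8.96/13.80) = 0.44

α = 0.44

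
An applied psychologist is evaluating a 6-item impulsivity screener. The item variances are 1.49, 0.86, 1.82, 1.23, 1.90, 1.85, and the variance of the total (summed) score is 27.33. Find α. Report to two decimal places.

ΣVar(i) = 1.49 + 0.86 + 1.82 + 1.23 + 1.90 + 1.85 = 9.15
α = (k/(k−1))·(1 − ΣVar(i)/Var(T)) = (6/5)·(1 − 9.15/27.33) = 0.80

α = 0.80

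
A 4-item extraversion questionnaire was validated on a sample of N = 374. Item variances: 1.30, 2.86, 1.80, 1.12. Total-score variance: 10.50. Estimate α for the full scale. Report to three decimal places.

α = 0.434

sum of item variances = 1.30 + 2.86 + 1.80 + 1.12 = 7.08
α = (k/(k−1))·(1 − sum of item variances/Var(T)) = (4/3)·(1 − 7.08/10.50) = 0.434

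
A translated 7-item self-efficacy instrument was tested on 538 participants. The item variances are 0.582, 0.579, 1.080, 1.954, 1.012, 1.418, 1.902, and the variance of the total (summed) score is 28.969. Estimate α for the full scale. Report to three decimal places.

Σσᵢ² = 0.582 + 0.579 + 1.080 + 1.954 + 1.012 + 1.418 + 1.902 = 8.527
α = (k/(k−1))·(1 − Σσᵢ²/σ²_total) = (7/6)·(1 − 8.527/28.969) = 0.823

α = 0.823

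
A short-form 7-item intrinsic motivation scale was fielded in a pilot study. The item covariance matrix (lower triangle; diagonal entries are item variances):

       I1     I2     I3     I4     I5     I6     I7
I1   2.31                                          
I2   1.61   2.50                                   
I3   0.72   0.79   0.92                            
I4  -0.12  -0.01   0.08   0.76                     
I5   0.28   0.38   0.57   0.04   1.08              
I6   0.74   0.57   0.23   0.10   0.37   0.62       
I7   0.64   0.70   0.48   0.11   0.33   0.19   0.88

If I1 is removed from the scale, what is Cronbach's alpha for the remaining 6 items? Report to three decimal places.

Remaining items: I2, I3, I4, I5, I6, I7 (k = 6).
ΣVar(i) = 2.50 + 0.92 + 0.76 + 1.08 + 0.62 + 0.88 = 6.76
σ²_total = 6.76 + 2 × 4.93 = 16.62
α (item deleted) = (6/5)·(1 − 6.76/16.62) = 0.712

Cronbach's alpha = 0.712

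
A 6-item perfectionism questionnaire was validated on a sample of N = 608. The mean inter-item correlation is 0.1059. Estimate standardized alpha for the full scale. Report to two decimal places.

Standardized α = k·r̄ / (1 + (k−1)·r̄) = 6 × 0.1059 / (1 + 5 × 0.1059)
  = 0.6354 / 1.5295 = 0.42

standardized alpha = 0.42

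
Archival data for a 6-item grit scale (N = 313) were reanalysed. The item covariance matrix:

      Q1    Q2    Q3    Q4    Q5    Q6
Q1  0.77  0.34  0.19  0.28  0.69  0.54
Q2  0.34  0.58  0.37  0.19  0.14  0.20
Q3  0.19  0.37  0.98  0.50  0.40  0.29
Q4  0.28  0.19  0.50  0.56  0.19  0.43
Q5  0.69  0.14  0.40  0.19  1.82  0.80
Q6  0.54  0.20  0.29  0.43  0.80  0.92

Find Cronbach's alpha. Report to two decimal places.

α = 0.80

Σσᵢ² = 0.77 + 0.58 + 0.98 + 0.56 + 1.82 + 0.92 = 5.63
Σ_{i<j} σ_ij = 5.55
σ²_T = 5.63 + 2 × 5.55 = 16.73
α = (k/(k−1))·(1 − Σσᵢ²/σ²_T) = (6/5)·(1 − 5.63/16.73) = 0.80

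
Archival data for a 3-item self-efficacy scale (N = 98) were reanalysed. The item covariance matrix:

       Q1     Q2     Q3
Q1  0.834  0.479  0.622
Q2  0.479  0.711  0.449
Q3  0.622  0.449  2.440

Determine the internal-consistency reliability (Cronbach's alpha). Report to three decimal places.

Σσᵢ² = 0.834 + 0.711 + 2.440 = 3.985
Σ_{i<j} σ_ij = 1.550
Var(T) = 3.985 + 2 × 1.550 = 7.085
α = (k/(k−1))·(1 − Σσᵢ²/Var(T)) = (3/2)·(1 − 3.985/7.085) = 0.656

α = 0.656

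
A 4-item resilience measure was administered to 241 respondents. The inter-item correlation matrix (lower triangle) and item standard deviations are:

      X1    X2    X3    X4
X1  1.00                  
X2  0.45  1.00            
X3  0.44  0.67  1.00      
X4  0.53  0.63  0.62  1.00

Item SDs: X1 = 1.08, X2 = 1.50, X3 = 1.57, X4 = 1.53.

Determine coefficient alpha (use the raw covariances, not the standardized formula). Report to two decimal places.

Σσ²ᵢ = 1.08² + 1.50² + 1.57² + 1.53² = 8.2222
Covariances σ_ij = r_ij · s_i · s_j:
  σ(X1,X2) = 0.45 × 1.08 × 1.50 = 0.7290
  σ(X1,X3) = 0.44 × 1.08 × 1.57 = 0.7461
  σ(X1,X4) = 0.53 × 1.08 × 1.53 = 0.8758
  σ(X2,X3) = 0.67 × 1.50 × 1.57 = 1.5779
  σ(X2,X4) = 0.63 × 1.50 × 1.53 = 1.4459
  σ(X3,X4) = 0.62 × 1.57 × 1.53 = 1.4893
σ²_T = Σσ²ᵢ + 2·Σσ_ij = 8.2222 + 2 × 6.8640 = 21.9502
α = (4/3)·(1 − 8.2222/21.9502) = 0.83

coefficient alpha = 0.83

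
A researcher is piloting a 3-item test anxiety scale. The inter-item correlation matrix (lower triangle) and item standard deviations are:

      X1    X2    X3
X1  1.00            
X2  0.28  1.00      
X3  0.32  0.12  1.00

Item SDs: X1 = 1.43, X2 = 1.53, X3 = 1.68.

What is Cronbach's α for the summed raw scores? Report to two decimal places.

Σσ²ᵢ = 1.43² + 1.53² + 1.68² = 7.2082
Covariances σ_ij = r_ij · s_i · s_j:
  σ(X1,X2) = 0.28 × 1.43 × 1.53 = 0.6126
  σ(X1,X3) = 0.32 × 1.43 × 1.68 = 0.7688
  σ(X2,X3) = 0.12 × 1.53 × 1.68 = 0.3084
σ²_T = Σσ²ᵢ + 2·Σσ_ij = 7.2082 + 2 × 1.6898 = 10.5878
α = (3/2)·(1 − 7.2082/10.5878) = 0.48

α = 0.48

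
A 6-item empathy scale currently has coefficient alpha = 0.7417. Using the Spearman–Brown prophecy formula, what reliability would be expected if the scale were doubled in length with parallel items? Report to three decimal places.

predicted reliability = 0.852

Length factor m = 2
α' = m·α / (1 + (m−1)·α)
   = 2 × 0.7417 / (1 + (2 − 1) × 0.7417)
   = 1.4834 / 1.7417 = 0.852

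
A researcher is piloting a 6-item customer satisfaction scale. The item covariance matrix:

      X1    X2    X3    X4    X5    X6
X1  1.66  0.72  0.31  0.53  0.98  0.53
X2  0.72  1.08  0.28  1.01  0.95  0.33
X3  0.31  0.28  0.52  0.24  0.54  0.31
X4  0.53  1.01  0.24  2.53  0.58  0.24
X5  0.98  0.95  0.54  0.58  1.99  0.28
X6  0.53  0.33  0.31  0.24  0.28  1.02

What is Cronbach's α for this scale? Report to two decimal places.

Cronbach's α = 0.77

ΣVar(i) = 1.66 + 1.08 + 0.52 + 2.53 + 1.99 + 1.02 = 8.80
Sum of off-diagonal covariances = 7.83
σ²_T = 8.80 + 2 × 7.83 = 24.46
α = (k/(k−1))·(1 − ΣVar(i)/σ²_T) = (6/5)·(1 − 8.80/24.46) = 0.77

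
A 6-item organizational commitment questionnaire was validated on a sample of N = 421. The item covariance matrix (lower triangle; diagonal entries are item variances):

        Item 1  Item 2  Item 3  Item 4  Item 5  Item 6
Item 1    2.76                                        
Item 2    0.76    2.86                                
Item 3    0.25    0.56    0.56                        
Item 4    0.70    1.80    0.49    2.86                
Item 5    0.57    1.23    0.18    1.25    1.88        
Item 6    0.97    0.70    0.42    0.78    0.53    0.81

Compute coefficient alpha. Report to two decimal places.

α = 0.79

Σσ²ᵢ = 2.76 + 2.86 + 0.56 + 2.86 + 1.88 + 0.81 = 11.73
Σ_{i<j} σ_ij = 11.19
σ²_T = 11.73 + 2 × 11.19 = 34.11
α = (k/(k−1))·(1 − Σσ²ᵢ/σ²_T) = (6/5)·(1 − 11.73/34.11) = 0.79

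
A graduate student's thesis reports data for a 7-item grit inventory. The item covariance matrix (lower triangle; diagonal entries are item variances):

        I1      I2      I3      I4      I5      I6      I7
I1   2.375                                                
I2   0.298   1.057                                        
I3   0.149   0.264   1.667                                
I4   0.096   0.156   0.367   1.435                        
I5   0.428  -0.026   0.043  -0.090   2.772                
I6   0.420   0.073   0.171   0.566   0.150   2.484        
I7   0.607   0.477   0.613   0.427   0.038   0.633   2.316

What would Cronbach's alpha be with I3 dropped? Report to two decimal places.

Remaining items: I1, I2, I4, I5, I6, I7 (k = 6).
sum of item variances = 2.375 + 1.057 + 1.435 + 2.772 + 2.484 + 2.316 = 12.439
σ²_T = 12.439 + 2 × 4.253 = 20.945
α (item deleted) = (6/5)·(1 − 12.439/20.945) = 0.49

α = 0.49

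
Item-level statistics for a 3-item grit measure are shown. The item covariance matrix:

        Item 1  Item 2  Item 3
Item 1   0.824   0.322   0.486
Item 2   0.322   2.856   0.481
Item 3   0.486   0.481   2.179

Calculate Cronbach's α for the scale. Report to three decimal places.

ΣVar(i) = 0.824 + 2.856 + 2.179 = 5.859
Sum of off-diagonal covariances = 1.289
σ²_T = 5.859 + 2 × 1.289 = 8.437
α = (k/(k−1))·(1 − ΣVar(i)/σ²_T) = (3/2)·(1 − 5.859/8.437) = 0.458

Cronbach's α = 0.458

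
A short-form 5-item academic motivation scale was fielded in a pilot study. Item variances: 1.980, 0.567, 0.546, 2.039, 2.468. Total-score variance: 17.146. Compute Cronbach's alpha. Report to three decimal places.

α = 0.696

Σσ²ᵢ = 1.980 + 0.567 + 0.546 + 2.039 + 2.468 = 7.600
α = (k/(k−1))·(1 − Σσ²ᵢ/Var(T)) = (5/4)·(1 − 7.600/17.146) = 0.696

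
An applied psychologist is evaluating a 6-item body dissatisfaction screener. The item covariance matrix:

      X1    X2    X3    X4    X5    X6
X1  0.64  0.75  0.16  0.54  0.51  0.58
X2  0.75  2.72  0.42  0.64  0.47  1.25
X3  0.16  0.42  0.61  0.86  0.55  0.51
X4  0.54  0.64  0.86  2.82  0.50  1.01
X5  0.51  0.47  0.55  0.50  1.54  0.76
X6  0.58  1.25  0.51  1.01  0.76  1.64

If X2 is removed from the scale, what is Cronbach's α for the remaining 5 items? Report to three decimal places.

α = 0.778

Remaining items: X1, X3, X4, X5, X6 (k = 5).
Σσᵢ² = 0.64 + 0.61 + 2.82 + 1.54 + 1.64 = 7.25
Var(T) = 7.25 + 2 × 5.98 = 19.21
α (item deleted) = (5/4)·(1 − 7.25/19.21) = 0.778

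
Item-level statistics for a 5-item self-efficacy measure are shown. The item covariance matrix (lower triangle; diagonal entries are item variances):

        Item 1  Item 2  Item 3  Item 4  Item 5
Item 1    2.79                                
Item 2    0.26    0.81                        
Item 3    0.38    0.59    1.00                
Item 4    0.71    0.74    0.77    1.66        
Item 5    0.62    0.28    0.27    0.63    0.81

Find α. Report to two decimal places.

α = 0.75

sum of item variances = 2.79 + 0.81 + 1.00 + 1.66 + 0.81 = 7.07
Sum of off-diagonal covariances = 5.25
Var(T) = 7.07 + 2 × 5.25 = 17.57
α = (k/(k−1))·(1 − sum of item variances/Var(T)) = (5/4)·(1 − 7.07/17.57) = 0.75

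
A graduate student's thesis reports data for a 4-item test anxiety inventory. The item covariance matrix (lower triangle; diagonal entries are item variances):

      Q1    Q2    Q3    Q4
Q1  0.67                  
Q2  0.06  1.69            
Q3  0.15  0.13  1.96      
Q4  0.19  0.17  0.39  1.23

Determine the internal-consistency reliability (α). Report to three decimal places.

Σσᵢ² = 0.67 + 1.69 + 1.96 + 1.23 = 5.55
Sum of the distinct covariances = 1.09
Var(T) = 5.55 + 2 × 1.09 = 7.73
α = (k/(k−1))·(1 − Σσᵢ²/Var(T)) = (4/3)·(1 − 5.55/7.73) = 0.376

α = 0.376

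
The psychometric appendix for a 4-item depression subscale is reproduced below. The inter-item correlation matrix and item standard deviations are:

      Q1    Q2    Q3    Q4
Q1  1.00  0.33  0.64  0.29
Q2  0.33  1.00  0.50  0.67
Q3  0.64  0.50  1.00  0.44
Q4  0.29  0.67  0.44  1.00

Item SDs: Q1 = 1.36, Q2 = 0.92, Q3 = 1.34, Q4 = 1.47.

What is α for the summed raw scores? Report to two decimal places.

α = 0.77

Σσ²ᵢ = 1.36² + 0.92² + 1.34² + 1.47² = 6.6525
Covariances σ_ij = r_ij · s_i · s_j:
  σ(Q1,Q2) = 0.33 × 1.36 × 0.92 = 0.4129
  σ(Q1,Q3) = 0.64 × 1.36 × 1.34 = 1.1663
  σ(Q1,Q4) = 0.29 × 1.36 × 1.47 = 0.5798
  σ(Q2,Q3) = 0.50 × 0.92 × 1.34 = 0.6164
  σ(Q2,Q4) = 0.67 × 0.92 × 1.47 = 0.9061
  σ(Q3,Q4) = 0.44 × 1.34 × 1.47 = 0.8667
σ²_T = Σσ²ᵢ + 2·Σσ_ij = 6.6525 + 2 × 4.5482 = 15.7489
α = (4/3)·(1 − 6.6525/15.7489) = 0.77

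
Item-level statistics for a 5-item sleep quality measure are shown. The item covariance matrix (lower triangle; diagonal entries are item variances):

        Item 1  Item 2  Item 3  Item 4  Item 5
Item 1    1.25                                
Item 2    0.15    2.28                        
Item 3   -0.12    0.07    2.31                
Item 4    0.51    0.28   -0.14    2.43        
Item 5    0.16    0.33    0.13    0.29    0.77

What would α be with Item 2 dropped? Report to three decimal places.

Remaining items: Item 1, Item 3, Item 4, Item 5 (k = 4).
Σσ²ᵢ = 1.25 + 2.31 + 2.43 + 0.77 = 6.76
Var(T) = 6.76 + 2 × 0.83 = 8.42
α (item deleted) = (4/3)·(1 − 6.76/8.42) = 0.263

α = 0.263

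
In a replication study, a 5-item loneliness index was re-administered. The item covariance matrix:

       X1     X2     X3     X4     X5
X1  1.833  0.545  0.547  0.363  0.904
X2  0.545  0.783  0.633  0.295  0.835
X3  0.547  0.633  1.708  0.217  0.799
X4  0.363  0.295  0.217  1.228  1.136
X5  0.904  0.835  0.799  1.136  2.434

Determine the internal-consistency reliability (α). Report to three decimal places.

ΣVar(i) = 1.833 + 0.783 + 1.708 + 1.228 + 2.434 = 7.986
Sum of the distinct covariances = 6.274
σ²_total = 7.986 + 2 × 6.274 = 20.534
α = (k/(k−1))·(1 − ΣVar(i)/σ²_total) = (5/4)·(1 − 7.986/20.534) = 0.764

α = 0.764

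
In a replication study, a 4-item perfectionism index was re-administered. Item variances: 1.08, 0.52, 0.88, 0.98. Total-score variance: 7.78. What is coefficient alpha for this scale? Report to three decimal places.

α = 0.740

sum of item variances = 1.08 + 0.52 + 0.88 + 0.98 = 3.46
α = (k/(k−1))·(1 − sum of item variances/σ²_total) = (4/3)·(1 − 3.46/7.78) = 0.740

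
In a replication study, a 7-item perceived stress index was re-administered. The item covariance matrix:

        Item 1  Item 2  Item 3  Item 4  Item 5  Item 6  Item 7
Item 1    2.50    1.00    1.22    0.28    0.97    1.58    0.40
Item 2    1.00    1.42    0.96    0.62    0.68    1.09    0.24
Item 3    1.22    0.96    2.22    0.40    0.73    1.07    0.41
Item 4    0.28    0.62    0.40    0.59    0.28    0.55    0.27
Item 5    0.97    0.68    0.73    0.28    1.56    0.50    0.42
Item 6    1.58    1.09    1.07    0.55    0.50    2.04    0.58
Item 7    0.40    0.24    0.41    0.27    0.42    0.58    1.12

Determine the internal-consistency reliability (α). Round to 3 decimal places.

Σσ²ᵢ = 2.50 + 1.42 + 2.22 + 0.59 + 1.56 + 2.04 + 1.12 = 11.45
Sum of the distinct covariances = 14.25
σ²_T = 11.45 + 2 × 14.25 = 39.95
α = (k/(k−1))·(1 − Σσ²ᵢ/σ²_T) = (7/6)·(1 − 11.45/39.95) = 0.832

α = 0.832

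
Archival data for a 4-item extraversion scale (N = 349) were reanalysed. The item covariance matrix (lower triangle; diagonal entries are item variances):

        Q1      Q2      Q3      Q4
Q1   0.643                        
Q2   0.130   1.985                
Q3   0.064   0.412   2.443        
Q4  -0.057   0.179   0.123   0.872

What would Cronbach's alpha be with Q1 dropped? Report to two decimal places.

Remaining items: Q2, Q3, Q4 (k = 3).
Σσᵢ² = 1.985 + 2.443 + 0.872 = 5.300
total variance = 5.300 + 2 × 0.714 = 6.728
α (item deleted) = (3/2)·(1 − 5.300/6.728) = 0.32

α = 0.32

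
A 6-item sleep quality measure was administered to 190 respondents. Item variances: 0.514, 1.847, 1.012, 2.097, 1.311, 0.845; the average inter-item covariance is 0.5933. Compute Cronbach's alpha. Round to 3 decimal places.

ΣVar(i) = 0.514 + 1.847 + 1.012 + 2.097 + 1.311 + 0.845 = 7.626
Sum of the 15 distinct covariances = 15 × 0.5933 = 8.8995
total variance = ΣVar(i) + 2·Σcov = 7.626 + 2 × 8.8995 = 25.4250
α = (6/5)·(1 − 7.626/25.4250) = 0.840

Cronbach's alpha = 0.840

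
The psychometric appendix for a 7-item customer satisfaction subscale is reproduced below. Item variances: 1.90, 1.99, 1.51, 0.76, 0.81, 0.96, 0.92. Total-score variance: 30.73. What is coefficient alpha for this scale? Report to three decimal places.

ΣVar(i) = 1.90 + 1.99 + 1.51 + 0.76 + 0.81 + 0.96 + 0.92 = 8.85
α = (k/(k−1))·(1 − ΣVar(i)/total variance) = (7/6)·(1 − 8.85/30.73) = 0.831

coefficient alpha = 0.831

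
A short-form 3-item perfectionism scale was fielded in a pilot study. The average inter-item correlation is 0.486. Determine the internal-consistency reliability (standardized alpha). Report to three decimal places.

standardized alpha = 0.739

Standardized α = k·r̄ / (1 + (k−1)·r̄) = 3 × 0.486 / (1 + 2 × 0.486)
  = 1.4580 / 1.9720 = 0.739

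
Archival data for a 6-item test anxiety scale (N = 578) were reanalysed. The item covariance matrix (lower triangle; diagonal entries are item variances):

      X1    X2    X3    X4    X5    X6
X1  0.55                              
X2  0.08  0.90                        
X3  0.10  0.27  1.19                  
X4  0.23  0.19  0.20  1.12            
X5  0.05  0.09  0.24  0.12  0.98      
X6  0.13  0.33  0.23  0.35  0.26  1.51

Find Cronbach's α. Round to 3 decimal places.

Σσᵢ² = 0.55 + 0.90 + 1.19 + 1.12 + 0.98 + 1.51 = 6.25
Sum of off-diagonal covariances = 2.87
total variance = 6.25 + 2 × 2.87 = 11.99
α = (k/(k−1))·(1 − Σσᵢ²/total variance) = (6/5)·(1 − 6.25/11.99) = 0.574

Cronbach's α = 0.574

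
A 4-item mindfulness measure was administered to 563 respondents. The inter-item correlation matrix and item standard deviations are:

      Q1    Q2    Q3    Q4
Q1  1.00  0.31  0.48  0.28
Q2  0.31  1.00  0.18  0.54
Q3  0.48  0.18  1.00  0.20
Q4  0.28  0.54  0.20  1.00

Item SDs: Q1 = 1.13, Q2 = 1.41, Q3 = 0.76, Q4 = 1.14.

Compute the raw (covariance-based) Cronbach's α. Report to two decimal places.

Σσ²ᵢ = 1.13² + 1.41² + 0.76² + 1.14² = 5.1422
Covariances σ_ij = r_ij · s_i · s_j:
  σ(Q1,Q2) = 0.31 × 1.13 × 1.41 = 0.4939
  σ(Q1,Q3) = 0.48 × 1.13 × 0.76 = 0.4122
  σ(Q1,Q4) = 0.28 × 1.13 × 1.14 = 0.3607
  σ(Q2,Q3) = 0.18 × 1.41 × 0.76 = 0.1929
  σ(Q2,Q4) = 0.54 × 1.41 × 1.14 = 0.8680
  σ(Q3,Q4) = 0.20 × 0.76 × 1.14 = 0.1733
σ²_T = Σσ²ᵢ + 2·Σσ_ij = 5.1422 + 2 × 2.5010 = 10.1442
α = (4/3)·(1 − 5.1422/10.1442) = 0.66

α = 0.66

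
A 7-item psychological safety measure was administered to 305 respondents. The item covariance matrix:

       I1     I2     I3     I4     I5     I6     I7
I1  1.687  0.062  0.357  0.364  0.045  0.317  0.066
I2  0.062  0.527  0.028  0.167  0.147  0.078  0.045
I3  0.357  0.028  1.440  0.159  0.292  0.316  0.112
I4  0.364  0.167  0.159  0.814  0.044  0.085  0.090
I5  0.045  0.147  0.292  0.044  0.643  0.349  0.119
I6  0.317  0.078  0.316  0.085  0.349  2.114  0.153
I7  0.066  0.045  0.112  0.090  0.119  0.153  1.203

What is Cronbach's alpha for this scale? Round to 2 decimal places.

Σσ²ᵢ = 1.687 + 0.527 + 1.440 + 0.814 + 0.643 + 2.114 + 1.203 = 8.428
Sum of the distinct covariances = 3.395
total variance = 8.428 + 2 × 3.395 = 15.218
α = (k/(k−1))·(1 − Σσ²ᵢ/total variance) = (7/6)·(1 − 8.428/15.218) = 0.52

Cronbach's alpha = 0.52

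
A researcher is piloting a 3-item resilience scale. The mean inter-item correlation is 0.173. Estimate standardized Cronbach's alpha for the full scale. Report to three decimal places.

α = 0.386

Standardized α = k·r̄ / (1 + (k−1)·r̄) = 3 × 0.173 / (1 + 2 × 0.173)
  = 0.5190 / 1.3460 = 0.386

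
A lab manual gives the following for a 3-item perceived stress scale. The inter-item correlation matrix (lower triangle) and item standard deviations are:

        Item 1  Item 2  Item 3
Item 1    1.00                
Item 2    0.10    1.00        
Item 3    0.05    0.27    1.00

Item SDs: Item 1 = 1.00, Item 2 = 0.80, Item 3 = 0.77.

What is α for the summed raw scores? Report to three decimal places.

α = 0.305

Σσ²ᵢ = 1.00² + 0.80² + 0.77² = 2.2329
Covariances σ_ij = r_ij · s_i · s_j:
  σ(Item 1,Item 2) = 0.10 × 1.00 × 0.80 = 0.0800
  σ(Item 1,Item 3) = 0.05 × 1.00 × 0.77 = 0.0385
  σ(Item 2,Item 3) = 0.27 × 0.80 × 0.77 = 0.1663
σ²_T = Σσ²ᵢ + 2·Σσ_ij = 2.2329 + 2 × 0.2848 = 2.8025
α = (3/2)·(1 − 2.2329/2.8025) = 0.305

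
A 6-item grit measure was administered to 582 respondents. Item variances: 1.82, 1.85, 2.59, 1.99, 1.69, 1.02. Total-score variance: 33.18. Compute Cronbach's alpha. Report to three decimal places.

Cronbach's alpha = 0.804

Σσᵢ² = 1.82 + 1.85 + 2.59 + 1.99 + 1.69 + 1.02 = 10.96
α = (k/(k−1))·(1 − Σσᵢ²/total variance) = (6/5)·(1 − 10.96/33.18) = 0.804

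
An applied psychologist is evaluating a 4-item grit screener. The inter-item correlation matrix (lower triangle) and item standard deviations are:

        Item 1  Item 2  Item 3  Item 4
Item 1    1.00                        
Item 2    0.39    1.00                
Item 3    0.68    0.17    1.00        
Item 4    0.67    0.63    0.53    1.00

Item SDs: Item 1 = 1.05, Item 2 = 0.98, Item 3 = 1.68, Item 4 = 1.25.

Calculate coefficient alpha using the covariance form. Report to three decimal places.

α = 0.787

Σσ²ᵢ = 1.05² + 0.98² + 1.68² + 1.25² = 6.4478
Covariances σ_ij = r_ij · s_i · s_j:
  σ(Item 1,Item 2) = 0.39 × 1.05 × 0.98 = 0.4013
  σ(Item 1,Item 3) = 0.68 × 1.05 × 1.68 = 1.1995
  σ(Item 1,Item 4) = 0.67 × 1.05 × 1.25 = 0.8794
  σ(Item 2,Item 3) = 0.17 × 0.98 × 1.68 = 0.2799
  σ(Item 2,Item 4) = 0.63 × 0.98 × 1.25 = 0.7717
  σ(Item 3,Item 4) = 0.53 × 1.68 × 1.25 = 1.1130
σ²_T = Σσ²ᵢ + 2·Σσ_ij = 6.4478 + 2 × 4.6448 = 15.7374
α = (4/3)·(1 − 6.4478/15.7374) = 0.787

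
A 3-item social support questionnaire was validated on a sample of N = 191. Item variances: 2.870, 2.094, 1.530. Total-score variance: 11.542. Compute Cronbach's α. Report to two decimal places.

Cronbach's α = 0.66

ΣVar(i) = 2.870 + 2.094 + 1.530 = 6.494
α = (k/(k−1))·(1 − ΣVar(i)/total variance) = (3/2)·(1 − 6.494/11.542) = 0.66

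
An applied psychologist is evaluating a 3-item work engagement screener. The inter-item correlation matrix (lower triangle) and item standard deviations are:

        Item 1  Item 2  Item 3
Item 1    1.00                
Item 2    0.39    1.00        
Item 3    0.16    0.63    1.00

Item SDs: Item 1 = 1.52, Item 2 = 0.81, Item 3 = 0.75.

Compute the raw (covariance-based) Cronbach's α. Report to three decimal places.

Σσ²ᵢ = 1.52² + 0.81² + 0.75² = 3.5290
Covariances σ_ij = r_ij · s_i · s_j:
  σ(Item 1,Item 2) = 0.39 × 1.52 × 0.81 = 0.4802
  σ(Item 1,Item 3) = 0.16 × 1.52 × 0.75 = 0.1824
  σ(Item 2,Item 3) = 0.63 × 0.81 × 0.75 = 0.3827
σ²_T = Σσ²ᵢ + 2·Σσ_ij = 3.5290 + 2 × 1.0453 = 5.6196
α = (3/2)·(1 − 3.5290/5.6196) = 0.558

α = 0.558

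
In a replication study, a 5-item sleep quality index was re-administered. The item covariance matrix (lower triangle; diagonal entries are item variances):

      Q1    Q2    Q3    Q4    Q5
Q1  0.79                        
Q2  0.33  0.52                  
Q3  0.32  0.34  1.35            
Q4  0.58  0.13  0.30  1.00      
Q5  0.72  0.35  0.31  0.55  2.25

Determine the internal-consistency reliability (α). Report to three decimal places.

Σσ²ᵢ = 0.79 + 0.52 + 1.35 + 1.00 + 2.25 = 5.91
Sum of the distinct covariances = 3.93
σ²_total = 5.91 + 2 × 3.93 = 13.77
α = (k/(k−1))·(1 − Σσ²ᵢ/σ²_total) = (5/4)·(1 − 5.91/13.77) = 0.714

α = 0.714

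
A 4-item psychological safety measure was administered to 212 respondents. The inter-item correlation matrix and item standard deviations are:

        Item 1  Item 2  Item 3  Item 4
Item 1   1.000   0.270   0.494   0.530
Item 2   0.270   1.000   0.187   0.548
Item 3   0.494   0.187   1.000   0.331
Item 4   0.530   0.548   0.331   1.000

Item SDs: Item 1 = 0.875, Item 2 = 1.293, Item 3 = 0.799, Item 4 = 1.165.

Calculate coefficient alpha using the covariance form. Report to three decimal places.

Σσ²ᵢ = 0.875² + 1.293² + 0.799² + 1.165² = 4.4331
Covariances σ_ij = r_ij · s_i · s_j:
  σ(Item 1,Item 2) = 0.270 × 0.875 × 1.293 = 0.3055
  σ(Item 1,Item 3) = 0.494 × 0.875 × 0.799 = 0.3454
  σ(Item 1,Item 4) = 0.530 × 0.875 × 1.165 = 0.5403
  σ(Item 2,Item 3) = 0.187 × 1.293 × 0.799 = 0.1932
  σ(Item 2,Item 4) = 0.548 × 1.293 × 1.165 = 0.8255
  σ(Item 3,Item 4) = 0.331 × 0.799 × 1.165 = 0.3081
σ²_T = Σσ²ᵢ + 2·Σσ_ij = 4.4331 + 2 × 2.5180 = 9.4691
α = (4/3)·(1 − 4.4331/9.4691) = 0.709

coefficient alpha = 0.709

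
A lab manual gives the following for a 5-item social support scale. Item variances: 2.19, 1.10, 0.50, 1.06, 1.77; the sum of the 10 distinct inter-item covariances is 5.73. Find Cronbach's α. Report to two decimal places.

Cronbach's α = 0.79

ΣVar(i) = 2.19 + 1.10 + 0.50 + 1.06 + 1.77 = 6.62
Sum of distinct covariances = 5.73
total variance = ΣVar(i) + 2·Σcov = 6.62 + 2 × 5.73 = 18.08
α = (5/4)·(1 − 6.62/18.08) = 0.79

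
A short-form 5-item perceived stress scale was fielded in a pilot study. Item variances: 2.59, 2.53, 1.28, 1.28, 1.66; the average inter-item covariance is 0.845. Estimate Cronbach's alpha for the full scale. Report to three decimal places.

sum of item variances = 2.59 + 2.53 + 1.28 + 1.28 + 1.66 = 9.34
Sum of the 10 distinct covariances = 10 × 0.845 = 8.450
Var(T) = sum of item variances + 2·Σcov = 9.34 + 2 × 8.450 = 26.240
α = (5/4)·(1 − 9.34/26.240) = 0.805

α = 0.805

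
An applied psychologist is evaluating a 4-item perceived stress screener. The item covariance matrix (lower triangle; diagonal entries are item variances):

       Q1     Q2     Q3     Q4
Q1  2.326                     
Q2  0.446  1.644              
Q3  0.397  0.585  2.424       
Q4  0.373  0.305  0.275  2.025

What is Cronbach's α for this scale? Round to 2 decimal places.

α = 0.48

Σσ²ᵢ = 2.326 + 1.644 + 2.424 + 2.025 = 8.419
Σ_{i<j} σ_ij = 2.381
total variance = 8.419 + 2 × 2.381 = 13.181
α = (k/(k−1))·(1 − Σσ²ᵢ/total variance) = (4/3)·(1 − 8.419/13.181) = 0.48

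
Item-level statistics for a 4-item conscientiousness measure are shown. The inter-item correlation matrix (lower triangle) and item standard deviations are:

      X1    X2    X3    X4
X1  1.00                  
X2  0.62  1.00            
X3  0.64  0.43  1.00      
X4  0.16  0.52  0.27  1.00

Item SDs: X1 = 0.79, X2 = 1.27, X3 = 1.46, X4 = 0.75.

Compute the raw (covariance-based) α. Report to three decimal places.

α = 0.737

Σσ²ᵢ = 0.79² + 1.27² + 1.46² + 0.75² = 4.9311
Covariances σ_ij = r_ij · s_i · s_j:
  σ(X1,X2) = 0.62 × 0.79 × 1.27 = 0.6220
  σ(X1,X3) = 0.64 × 0.79 × 1.46 = 0.7382
  σ(X1,X4) = 0.16 × 0.79 × 0.75 = 0.0948
  σ(X2,X3) = 0.43 × 1.27 × 1.46 = 0.7973
  σ(X2,X4) = 0.52 × 1.27 × 0.75 = 0.4953
  σ(X3,X4) = 0.27 × 1.46 × 0.75 = 0.2956
σ²_T = Σσ²ᵢ + 2·Σσ_ij = 4.9311 + 2 × 3.0432 = 11.0175
α = (4/3)·(1 − 4.9311/11.0175) = 0.737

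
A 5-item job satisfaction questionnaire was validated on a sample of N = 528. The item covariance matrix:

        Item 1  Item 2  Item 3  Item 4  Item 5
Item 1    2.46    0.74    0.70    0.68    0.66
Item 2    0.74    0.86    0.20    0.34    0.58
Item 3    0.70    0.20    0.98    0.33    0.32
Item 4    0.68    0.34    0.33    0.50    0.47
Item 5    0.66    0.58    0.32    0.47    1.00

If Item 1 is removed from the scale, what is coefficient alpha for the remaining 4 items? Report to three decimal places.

Remaining items: Item 2, Item 3, Item 4, Item 5 (k = 4).
Σσ²ᵢ = 0.86 + 0.98 + 0.50 + 1.00 = 3.34
total variance = 3.34 + 2 × 2.24 = 7.82
α (item deleted) = (4/3)·(1 − 3.34/7.82) = 0.764

coefficient alpha = 0.764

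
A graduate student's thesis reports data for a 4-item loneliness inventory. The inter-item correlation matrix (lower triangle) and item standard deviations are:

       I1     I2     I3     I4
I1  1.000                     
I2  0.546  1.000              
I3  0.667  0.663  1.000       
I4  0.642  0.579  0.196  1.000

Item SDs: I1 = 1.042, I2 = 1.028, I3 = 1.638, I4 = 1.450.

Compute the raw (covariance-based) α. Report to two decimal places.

α = 0.80

Σσ²ᵢ = 1.042² + 1.028² + 1.638² + 1.450² = 6.9281
Covariances σ_ij = r_ij · s_i · s_j:
  σ(I1,I2) = 0.546 × 1.042 × 1.028 = 0.5849
  σ(I1,I3) = 0.667 × 1.042 × 1.638 = 1.1384
  σ(I1,I4) = 0.642 × 1.042 × 1.450 = 0.9700
  σ(I2,I3) = 0.663 × 1.028 × 1.638 = 1.1164
  σ(I2,I4) = 0.579 × 1.028 × 1.450 = 0.8631
  σ(I3,I4) = 0.196 × 1.638 × 1.450 = 0.4655
σ²_T = Σσ²ᵢ + 2·Σσ_ij = 6.9281 + 2 × 5.1383 = 17.2047
α = (4/3)·(1 − 6.9281/17.2047) = 0.80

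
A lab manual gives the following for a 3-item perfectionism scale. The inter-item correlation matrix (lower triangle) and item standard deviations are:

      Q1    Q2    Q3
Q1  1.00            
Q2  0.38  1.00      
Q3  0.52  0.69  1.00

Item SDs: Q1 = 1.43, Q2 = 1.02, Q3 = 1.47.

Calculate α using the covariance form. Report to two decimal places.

α = 0.76

Σσ²ᵢ = 1.43² + 1.02² + 1.47² = 5.2462
Covariances σ_ij = r_ij · s_i · s_j:
  σ(Q1,Q2) = 0.38 × 1.43 × 1.02 = 0.5543
  σ(Q1,Q3) = 0.52 × 1.43 × 1.47 = 1.0931
  σ(Q2,Q3) = 0.69 × 1.02 × 1.47 = 1.0346
σ²_T = Σσ²ᵢ + 2·Σσ_ij = 5.2462 + 2 × 2.6820 = 10.6102
α = (3/2)·(1 − 5.2462/10.6102) = 0.76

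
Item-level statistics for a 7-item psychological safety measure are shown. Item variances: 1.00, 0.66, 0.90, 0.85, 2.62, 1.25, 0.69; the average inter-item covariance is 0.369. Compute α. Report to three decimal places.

α = 0.770

Σσ²ᵢ = 1.00 + 0.66 + 0.90 + 0.85 + 2.62 + 1.25 + 0.69 = 7.97
Sum of the 21 distinct covariances = 21 × 0.369 = 7.749
total variance = Σσ²ᵢ + 2·Σcov = 7.97 + 2 × 7.749 = 23.468
α = (7/6)·(1 − 7.97/23.468) = 0.770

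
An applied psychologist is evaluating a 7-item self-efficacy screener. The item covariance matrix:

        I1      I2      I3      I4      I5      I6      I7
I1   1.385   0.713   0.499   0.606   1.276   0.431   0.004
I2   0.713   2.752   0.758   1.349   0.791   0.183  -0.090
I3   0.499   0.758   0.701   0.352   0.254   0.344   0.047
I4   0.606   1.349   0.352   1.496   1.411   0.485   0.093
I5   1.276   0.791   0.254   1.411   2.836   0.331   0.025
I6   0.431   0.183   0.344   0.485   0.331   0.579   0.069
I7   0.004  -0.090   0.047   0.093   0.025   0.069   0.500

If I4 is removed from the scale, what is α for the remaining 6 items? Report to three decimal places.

α = 0.675

Remaining items: I1, I2, I3, I5, I6, I7 (k = 6).
Σσ²ᵢ = 1.385 + 2.752 + 0.701 + 2.836 + 0.579 + 0.500 = 8.753
σ²_T = 8.753 + 2 × 5.635 = 20.023
α (item deleted) = (6/5)·(1 − 8.753/20.023) = 0.675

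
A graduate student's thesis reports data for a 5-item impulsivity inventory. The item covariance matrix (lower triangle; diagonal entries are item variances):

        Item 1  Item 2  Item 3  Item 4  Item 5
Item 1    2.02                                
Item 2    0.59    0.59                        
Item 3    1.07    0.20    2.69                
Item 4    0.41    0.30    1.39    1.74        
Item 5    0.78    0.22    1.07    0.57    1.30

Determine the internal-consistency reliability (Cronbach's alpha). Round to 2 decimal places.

ΣVar(i) = 2.02 + 0.59 + 2.69 + 1.74 + 1.30 = 8.34
Σ_{i<j} σ_ij = 6.60
total variance = 8.34 + 2 × 6.60 = 21.54
α = (k/(k−1))·(1 − ΣVar(i)/total variance) = (5/4)·(1 − 8.34/21.54) = 0.77

α = 0.77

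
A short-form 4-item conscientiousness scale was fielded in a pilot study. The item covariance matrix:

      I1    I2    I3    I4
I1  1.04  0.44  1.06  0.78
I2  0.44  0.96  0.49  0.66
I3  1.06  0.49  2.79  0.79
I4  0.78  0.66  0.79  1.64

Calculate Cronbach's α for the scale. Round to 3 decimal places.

sum of item variances = 1.04 + 0.96 + 2.79 + 1.64 = 6.43
Sum of off-diagonal covariances = 4.22
Var(T) = 6.43 + 2 × 4.22 = 14.87
α = (k/(k−1))·(1 − sum of item variances/Var(T)) = (4/3)·(1 − 6.43/14.87) = 0.757

α = 0.757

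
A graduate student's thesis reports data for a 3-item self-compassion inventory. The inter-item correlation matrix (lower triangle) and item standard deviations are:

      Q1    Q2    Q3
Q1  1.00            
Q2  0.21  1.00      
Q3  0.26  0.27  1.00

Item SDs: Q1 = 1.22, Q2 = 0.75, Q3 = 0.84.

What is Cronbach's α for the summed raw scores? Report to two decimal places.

Σσ²ᵢ = 1.22² + 0.75² + 0.84² = 2.7565
Covariances σ_ij = r_ij · s_i · s_j:
  σ(Q1,Q2) = 0.21 × 1.22 × 0.75 = 0.1921
  σ(Q1,Q3) = 0.26 × 1.22 × 0.84 = 0.2664
  σ(Q2,Q3) = 0.27 × 0.75 × 0.84 = 0.1701
σ²_T = Σσ²ᵢ + 2·Σσ_ij = 2.7565 + 2 × 0.6286 = 4.0137
α = (3/2)·(1 − 2.7565/4.0137) = 0.47

Cronbach's α = 0.47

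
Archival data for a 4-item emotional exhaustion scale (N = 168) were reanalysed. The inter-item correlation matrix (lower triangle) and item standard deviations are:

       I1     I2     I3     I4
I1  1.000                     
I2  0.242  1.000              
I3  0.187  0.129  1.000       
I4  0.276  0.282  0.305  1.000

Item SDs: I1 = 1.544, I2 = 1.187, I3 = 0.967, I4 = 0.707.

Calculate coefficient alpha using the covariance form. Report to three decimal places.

Σσ²ᵢ = 1.544² + 1.187² + 0.967² + 0.707² = 5.2278
Covariances σ_ij = r_ij · s_i · s_j:
  σ(I1,I2) = 0.242 × 1.544 × 1.187 = 0.4435
  σ(I1,I3) = 0.187 × 1.544 × 0.967 = 0.2792
  σ(I1,I4) = 0.276 × 1.544 × 0.707 = 0.3013
  σ(I2,I3) = 0.129 × 1.187 × 0.967 = 0.1481
  σ(I2,I4) = 0.282 × 1.187 × 0.707 = 0.2367
  σ(I3,I4) = 0.305 × 0.967 × 0.707 = 0.2085
σ²_T = Σσ²ᵢ + 2·Σσ_ij = 5.2278 + 2 × 1.6173 = 8.4624
α = (4/3)·(1 − 5.2278/8.4624) = 0.510

α = 0.510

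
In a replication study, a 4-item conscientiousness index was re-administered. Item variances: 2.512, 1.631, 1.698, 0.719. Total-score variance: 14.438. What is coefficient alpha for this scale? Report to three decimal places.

ΣVar(i) = 2.512 + 1.631 + 1.698 + 0.719 = 6.560
α = (k/(k−1))·(1 − ΣVar(i)/σ²_T) = (4/3)·(1 − 6.560/14.438) = 0.728

α = 0.728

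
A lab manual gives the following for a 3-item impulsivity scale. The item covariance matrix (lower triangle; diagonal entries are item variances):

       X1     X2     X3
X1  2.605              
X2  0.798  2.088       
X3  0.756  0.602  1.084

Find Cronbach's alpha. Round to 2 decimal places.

Σσᵢ² = 2.605 + 2.088 + 1.084 = 5.777
Σ_{i<j} σ_ij = 2.156
σ²_T = 5.777 + 2 × 2.156 = 10.089
α = (k/(k−1))·(1 − Σσᵢ²/σ²_T) = (3/2)·(1 − 5.777/10.089) = 0.64

α = 0.64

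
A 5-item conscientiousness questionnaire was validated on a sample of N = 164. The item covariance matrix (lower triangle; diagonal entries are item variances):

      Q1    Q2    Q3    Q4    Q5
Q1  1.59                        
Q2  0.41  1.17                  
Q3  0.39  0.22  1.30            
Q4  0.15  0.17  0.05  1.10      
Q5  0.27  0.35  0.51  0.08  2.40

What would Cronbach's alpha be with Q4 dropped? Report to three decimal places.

α = 0.533

Remaining items: Q1, Q2, Q3, Q5 (k = 4).
Σσᵢ² = 1.59 + 1.17 + 1.30 + 2.40 = 6.46
σ²_T = 6.46 + 2 × 2.15 = 10.76
α (item deleted) = (4/3)·(1 − 6.46/10.76) = 0.533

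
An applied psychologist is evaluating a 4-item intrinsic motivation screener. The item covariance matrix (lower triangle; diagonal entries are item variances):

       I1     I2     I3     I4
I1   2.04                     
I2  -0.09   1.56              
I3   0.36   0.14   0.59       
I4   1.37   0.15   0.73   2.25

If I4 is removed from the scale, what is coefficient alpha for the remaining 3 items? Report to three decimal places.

α = 0.246

Remaining items: I1, I2, I3 (k = 3).
ΣVar(i) = 2.04 + 1.56 + 0.59 = 4.19
σ²_T = 4.19 + 2 × 0.41 = 5.01
α (item deleted) = (3/2)·(1 − 4.19/5.01) = 0.246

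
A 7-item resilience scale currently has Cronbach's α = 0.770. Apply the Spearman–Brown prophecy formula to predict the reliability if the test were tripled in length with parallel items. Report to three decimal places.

predicted reliability = 0.909

Length factor m = 3
α' = m·α / (1 + (m−1)·α)
   = 3 × 0.770 / (1 + (3 − 1) × 0.770)
   = 2.3100 / 2.5400 = 0.909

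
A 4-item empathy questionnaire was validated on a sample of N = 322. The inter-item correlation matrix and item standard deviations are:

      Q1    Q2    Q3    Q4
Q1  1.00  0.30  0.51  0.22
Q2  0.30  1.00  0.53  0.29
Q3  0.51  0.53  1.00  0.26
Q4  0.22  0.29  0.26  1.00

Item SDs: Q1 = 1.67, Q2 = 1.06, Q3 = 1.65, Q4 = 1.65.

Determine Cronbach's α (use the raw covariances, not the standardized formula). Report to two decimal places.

Σσ²ᵢ = 1.67² + 1.06² + 1.65² + 1.65² = 9.3575
Covariances σ_ij = r_ij · s_i · s_j:
  σ(Q1,Q2) = 0.30 × 1.67 × 1.06 = 0.5311
  σ(Q1,Q3) = 0.51 × 1.67 × 1.65 = 1.4053
  σ(Q1,Q4) = 0.22 × 1.67 × 1.65 = 0.6062
  σ(Q2,Q3) = 0.53 × 1.06 × 1.65 = 0.9270
  σ(Q2,Q4) = 0.29 × 1.06 × 1.65 = 0.5072
  σ(Q3,Q4) = 0.26 × 1.65 × 1.65 = 0.7078
σ²_T = Σσ²ᵢ + 2·Σσ_ij = 9.3575 + 2 × 4.6846 = 18.7267
α = (4/3)·(1 − 9.3575/18.7267) = 0.67

α = 0.67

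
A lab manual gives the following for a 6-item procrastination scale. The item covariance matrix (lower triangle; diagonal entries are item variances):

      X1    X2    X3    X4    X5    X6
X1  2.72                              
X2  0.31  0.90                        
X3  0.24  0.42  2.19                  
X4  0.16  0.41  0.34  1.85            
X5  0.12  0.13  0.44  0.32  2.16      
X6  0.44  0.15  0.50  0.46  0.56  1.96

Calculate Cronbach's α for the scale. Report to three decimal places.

Cronbach's α = 0.551

Σσ²ᵢ = 2.72 + 0.90 + 2.19 + 1.85 + 2.16 + 1.96 = 11.78
Sum of the distinct covariances = 5.00
σ²_total = 11.78 + 2 × 5.00 = 21.78
α = (k/(k−1))·(1 − Σσ²ᵢ/σ²_total) = (6/5)·(1 − 11.78/21.78) = 0.551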